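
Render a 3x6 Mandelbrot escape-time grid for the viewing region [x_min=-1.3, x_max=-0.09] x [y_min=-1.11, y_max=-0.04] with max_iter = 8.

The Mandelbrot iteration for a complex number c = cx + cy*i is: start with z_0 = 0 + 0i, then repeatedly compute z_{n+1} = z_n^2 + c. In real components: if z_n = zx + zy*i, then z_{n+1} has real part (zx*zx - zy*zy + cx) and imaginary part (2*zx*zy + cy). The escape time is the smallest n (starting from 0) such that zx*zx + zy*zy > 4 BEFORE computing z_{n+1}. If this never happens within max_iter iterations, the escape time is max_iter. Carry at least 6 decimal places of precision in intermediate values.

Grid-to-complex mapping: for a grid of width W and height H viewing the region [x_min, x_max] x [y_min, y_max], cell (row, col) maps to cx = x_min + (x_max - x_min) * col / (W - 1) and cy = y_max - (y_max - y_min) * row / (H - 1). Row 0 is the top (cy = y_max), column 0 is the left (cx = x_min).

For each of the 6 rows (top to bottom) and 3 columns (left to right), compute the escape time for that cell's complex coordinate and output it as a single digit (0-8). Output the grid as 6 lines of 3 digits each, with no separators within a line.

Answer: 888
788
488
358
348
335

Derivation:
(row=0, col=0): c = -1.3000 + -0.0400i → escape time 8
(row=0, col=1): c = -0.6950 + -0.0400i → escape time 8
(row=0, col=2): c = -0.0900 + -0.0400i → escape time 8
(row=1, col=0): c = -1.3000 + -0.2540i → escape time 7
(row=1, col=1): c = -0.6950 + -0.2540i → escape time 8
(row=1, col=2): c = -0.0900 + -0.2540i → escape time 8
(row=2, col=0): c = -1.3000 + -0.4680i → escape time 4
(row=2, col=1): c = -0.6950 + -0.4680i → escape time 8
(row=2, col=2): c = -0.0900 + -0.4680i → escape time 8
(row=3, col=0): c = -1.3000 + -0.6820i → escape time 3
(row=3, col=1): c = -0.6950 + -0.6820i → escape time 5
(row=3, col=2): c = -0.0900 + -0.6820i → escape time 8
(row=4, col=0): c = -1.3000 + -0.8960i → escape time 3
(row=4, col=1): c = -0.6950 + -0.8960i → escape time 4
(row=4, col=2): c = -0.0900 + -0.8960i → escape time 8
(row=5, col=0): c = -1.3000 + -1.1100i → escape time 3
(row=5, col=1): c = -0.6950 + -1.1100i → escape time 3
(row=5, col=2): c = -0.0900 + -1.1100i → escape time 5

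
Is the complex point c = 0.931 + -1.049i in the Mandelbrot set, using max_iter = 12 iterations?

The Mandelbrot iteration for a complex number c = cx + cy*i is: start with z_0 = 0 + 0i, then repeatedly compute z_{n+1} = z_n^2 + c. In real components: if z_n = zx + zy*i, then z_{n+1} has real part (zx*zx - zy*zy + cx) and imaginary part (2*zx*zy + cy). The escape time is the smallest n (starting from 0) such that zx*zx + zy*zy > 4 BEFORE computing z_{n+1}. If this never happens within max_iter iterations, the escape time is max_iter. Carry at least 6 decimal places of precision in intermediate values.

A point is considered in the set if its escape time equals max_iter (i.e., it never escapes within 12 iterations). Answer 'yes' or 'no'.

Answer: no

Derivation:
z_0 = 0 + 0i, c = 0.9310 + -1.0490i
Iter 1: z = 0.9310 + -1.0490i, |z|^2 = 1.9672
Iter 2: z = 0.6974 + -3.0022i, |z|^2 = 9.4997
Escaped at iteration 2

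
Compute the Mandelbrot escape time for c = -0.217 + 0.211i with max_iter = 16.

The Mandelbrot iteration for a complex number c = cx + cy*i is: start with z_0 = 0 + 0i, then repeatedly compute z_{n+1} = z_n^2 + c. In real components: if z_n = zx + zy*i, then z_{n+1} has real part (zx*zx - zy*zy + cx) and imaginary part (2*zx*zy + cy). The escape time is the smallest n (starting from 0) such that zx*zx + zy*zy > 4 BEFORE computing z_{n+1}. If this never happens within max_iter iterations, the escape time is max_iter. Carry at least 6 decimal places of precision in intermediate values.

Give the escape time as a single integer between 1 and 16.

z_0 = 0 + 0i, c = -0.2170 + 0.2110i
Iter 1: z = -0.2170 + 0.2110i, |z|^2 = 0.0916
Iter 2: z = -0.2144 + 0.1194i, |z|^2 = 0.0602
Iter 3: z = -0.1853 + 0.1598i, |z|^2 = 0.0599
Iter 4: z = -0.2082 + 0.1518i, |z|^2 = 0.0664
Iter 5: z = -0.1967 + 0.1478i, |z|^2 = 0.0605
Iter 6: z = -0.2002 + 0.1529i, |z|^2 = 0.0634
Iter 7: z = -0.2003 + 0.1498i, |z|^2 = 0.0626
Iter 8: z = -0.1993 + 0.1510i, |z|^2 = 0.0625
Iter 9: z = -0.2001 + 0.1508i, |z|^2 = 0.0628
Iter 10: z = -0.1997 + 0.1507i, |z|^2 = 0.0626
Iter 11: z = -0.1998 + 0.1508i, |z|^2 = 0.0627
Iter 12: z = -0.1998 + 0.1507i, |z|^2 = 0.0626
Iter 13: z = -0.1998 + 0.1508i, |z|^2 = 0.0626
Iter 14: z = -0.1998 + 0.1508i, |z|^2 = 0.0627
Iter 15: z = -0.1998 + 0.1508i, |z|^2 = 0.0626

Answer: 16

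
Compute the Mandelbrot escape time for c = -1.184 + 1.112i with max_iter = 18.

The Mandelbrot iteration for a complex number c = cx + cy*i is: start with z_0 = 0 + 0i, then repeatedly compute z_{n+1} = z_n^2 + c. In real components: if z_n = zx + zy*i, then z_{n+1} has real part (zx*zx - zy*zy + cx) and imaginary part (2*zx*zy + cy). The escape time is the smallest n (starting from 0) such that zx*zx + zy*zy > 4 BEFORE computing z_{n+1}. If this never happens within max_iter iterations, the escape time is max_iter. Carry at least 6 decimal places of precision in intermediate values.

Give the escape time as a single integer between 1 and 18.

Answer: 3

Derivation:
z_0 = 0 + 0i, c = -1.1840 + 1.1120i
Iter 1: z = -1.1840 + 1.1120i, |z|^2 = 2.6384
Iter 2: z = -1.0187 + -1.5212i, |z|^2 = 3.3518
Iter 3: z = -2.4604 + 4.2113i, |z|^2 = 23.7884
Escaped at iteration 3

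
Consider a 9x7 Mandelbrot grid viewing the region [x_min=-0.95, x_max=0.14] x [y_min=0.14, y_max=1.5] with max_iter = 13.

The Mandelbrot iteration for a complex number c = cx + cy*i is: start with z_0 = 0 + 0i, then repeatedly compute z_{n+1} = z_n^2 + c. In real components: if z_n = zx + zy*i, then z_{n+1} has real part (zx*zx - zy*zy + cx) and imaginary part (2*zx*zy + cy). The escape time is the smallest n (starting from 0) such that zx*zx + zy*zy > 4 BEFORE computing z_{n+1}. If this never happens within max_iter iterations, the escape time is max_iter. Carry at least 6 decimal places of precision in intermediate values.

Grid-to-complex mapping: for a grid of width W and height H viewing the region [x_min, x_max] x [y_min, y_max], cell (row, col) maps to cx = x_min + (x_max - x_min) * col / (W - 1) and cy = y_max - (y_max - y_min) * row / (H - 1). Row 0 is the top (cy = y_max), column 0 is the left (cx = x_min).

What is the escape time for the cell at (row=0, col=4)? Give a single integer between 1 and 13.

z_0 = 0 + 0i, c = -0.4050 + 1.5000i
Iter 1: z = -0.4050 + 1.5000i, |z|^2 = 2.4140
Iter 2: z = -2.4910 + 0.2850i, |z|^2 = 6.2862
Escaped at iteration 2

Answer: 2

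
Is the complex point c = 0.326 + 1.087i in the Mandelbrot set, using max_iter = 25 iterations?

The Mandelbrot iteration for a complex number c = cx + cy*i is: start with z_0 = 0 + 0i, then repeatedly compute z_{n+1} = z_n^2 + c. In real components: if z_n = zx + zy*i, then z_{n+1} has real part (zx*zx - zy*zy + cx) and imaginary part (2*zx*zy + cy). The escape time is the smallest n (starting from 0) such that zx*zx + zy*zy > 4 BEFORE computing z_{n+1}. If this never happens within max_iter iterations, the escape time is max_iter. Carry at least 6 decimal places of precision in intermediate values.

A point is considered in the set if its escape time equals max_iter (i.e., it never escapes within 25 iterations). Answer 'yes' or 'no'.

z_0 = 0 + 0i, c = 0.3260 + 1.0870i
Iter 1: z = 0.3260 + 1.0870i, |z|^2 = 1.2878
Iter 2: z = -0.7493 + 1.7957i, |z|^2 = 3.7861
Iter 3: z = -2.3372 + -1.6040i, |z|^2 = 8.0354
Escaped at iteration 3

Answer: no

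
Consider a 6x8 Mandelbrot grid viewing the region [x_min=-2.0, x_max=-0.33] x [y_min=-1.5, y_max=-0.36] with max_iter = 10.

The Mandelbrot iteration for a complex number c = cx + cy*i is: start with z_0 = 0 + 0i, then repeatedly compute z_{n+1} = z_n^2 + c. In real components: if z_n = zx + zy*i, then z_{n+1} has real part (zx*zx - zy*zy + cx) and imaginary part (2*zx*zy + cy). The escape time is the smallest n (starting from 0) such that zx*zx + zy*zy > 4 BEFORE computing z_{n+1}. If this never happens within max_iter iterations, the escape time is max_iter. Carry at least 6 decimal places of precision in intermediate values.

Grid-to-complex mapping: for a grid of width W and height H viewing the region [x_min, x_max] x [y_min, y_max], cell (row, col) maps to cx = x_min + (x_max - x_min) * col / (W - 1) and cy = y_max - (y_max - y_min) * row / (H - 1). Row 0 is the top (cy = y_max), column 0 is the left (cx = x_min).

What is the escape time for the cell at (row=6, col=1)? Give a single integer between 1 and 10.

Answer: 1

Derivation:
z_0 = 0 + 0i, c = -1.6660 + -1.3371i
Iter 1: z = -1.6660 + -1.3371i, |z|^2 = 4.5635
Escaped at iteration 1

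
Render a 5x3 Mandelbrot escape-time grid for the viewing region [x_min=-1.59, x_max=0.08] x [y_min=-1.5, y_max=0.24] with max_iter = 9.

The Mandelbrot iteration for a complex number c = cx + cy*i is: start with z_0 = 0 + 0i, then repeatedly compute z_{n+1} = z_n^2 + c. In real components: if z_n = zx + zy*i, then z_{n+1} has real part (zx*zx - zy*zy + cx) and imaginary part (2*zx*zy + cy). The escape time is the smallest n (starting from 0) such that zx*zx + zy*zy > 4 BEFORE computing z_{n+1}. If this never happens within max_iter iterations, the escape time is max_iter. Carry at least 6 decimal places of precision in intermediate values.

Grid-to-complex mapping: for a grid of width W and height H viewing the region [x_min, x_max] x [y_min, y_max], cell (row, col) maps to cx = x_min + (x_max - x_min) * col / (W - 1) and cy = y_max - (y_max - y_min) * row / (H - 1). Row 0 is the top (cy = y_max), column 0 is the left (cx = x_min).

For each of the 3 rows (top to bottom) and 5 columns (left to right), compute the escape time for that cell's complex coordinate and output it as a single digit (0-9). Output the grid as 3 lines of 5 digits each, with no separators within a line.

Answer: 59999
33599
12222

Derivation:
(row=0, col=0): c = -1.5900 + 0.2400i → escape time 5
(row=0, col=1): c = -1.1725 + 0.2400i → escape time 9
(row=0, col=2): c = -0.7550 + 0.2400i → escape time 9
(row=0, col=3): c = -0.3375 + 0.2400i → escape time 9
(row=0, col=4): c = 0.0800 + 0.2400i → escape time 9
(row=1, col=0): c = -1.5900 + -0.6300i → escape time 3
(row=1, col=1): c = -1.1725 + -0.6300i → escape time 3
(row=1, col=2): c = -0.7550 + -0.6300i → escape time 5
(row=1, col=3): c = -0.3375 + -0.6300i → escape time 9
(row=1, col=4): c = 0.0800 + -0.6300i → escape time 9
(row=2, col=0): c = -1.5900 + -1.5000i → escape time 1
(row=2, col=1): c = -1.1725 + -1.5000i → escape time 2
(row=2, col=2): c = -0.7550 + -1.5000i → escape time 2
(row=2, col=3): c = -0.3375 + -1.5000i → escape time 2
(row=2, col=4): c = 0.0800 + -1.5000i → escape time 2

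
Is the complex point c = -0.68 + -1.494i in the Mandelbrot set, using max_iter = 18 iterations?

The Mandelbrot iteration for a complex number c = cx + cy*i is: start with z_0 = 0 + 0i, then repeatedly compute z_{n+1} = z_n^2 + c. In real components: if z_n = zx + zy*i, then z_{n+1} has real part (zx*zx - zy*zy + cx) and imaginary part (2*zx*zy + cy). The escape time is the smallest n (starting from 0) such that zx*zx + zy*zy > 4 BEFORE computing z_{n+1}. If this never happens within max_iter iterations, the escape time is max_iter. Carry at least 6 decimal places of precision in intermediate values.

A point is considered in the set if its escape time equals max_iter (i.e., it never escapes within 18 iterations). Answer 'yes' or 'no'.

z_0 = 0 + 0i, c = -0.6800 + -1.4940i
Iter 1: z = -0.6800 + -1.4940i, |z|^2 = 2.6944
Iter 2: z = -2.4496 + 0.5378i, |z|^2 = 6.2900
Escaped at iteration 2

Answer: no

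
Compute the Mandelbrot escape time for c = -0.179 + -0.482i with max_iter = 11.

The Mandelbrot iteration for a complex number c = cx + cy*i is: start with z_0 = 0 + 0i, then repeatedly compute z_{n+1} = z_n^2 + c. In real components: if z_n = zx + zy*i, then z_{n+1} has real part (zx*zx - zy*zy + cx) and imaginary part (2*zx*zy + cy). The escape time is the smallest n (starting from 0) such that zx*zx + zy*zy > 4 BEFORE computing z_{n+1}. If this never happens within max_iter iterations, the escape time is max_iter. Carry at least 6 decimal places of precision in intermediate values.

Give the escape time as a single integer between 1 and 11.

Answer: 11

Derivation:
z_0 = 0 + 0i, c = -0.1790 + -0.4820i
Iter 1: z = -0.1790 + -0.4820i, |z|^2 = 0.2644
Iter 2: z = -0.3793 + -0.3094i, |z|^2 = 0.2396
Iter 3: z = -0.1309 + -0.2473i, |z|^2 = 0.0783
Iter 4: z = -0.2230 + -0.4173i, |z|^2 = 0.2238
Iter 5: z = -0.3034 + -0.2959i, |z|^2 = 0.1796
Iter 6: z = -0.1745 + -0.3025i, |z|^2 = 0.1219
Iter 7: z = -0.2400 + -0.3764i, |z|^2 = 0.1993
Iter 8: z = -0.2631 + -0.3013i, |z|^2 = 0.1600
Iter 9: z = -0.2006 + -0.3235i, |z|^2 = 0.1449
Iter 10: z = -0.2434 + -0.3522i, |z|^2 = 0.1833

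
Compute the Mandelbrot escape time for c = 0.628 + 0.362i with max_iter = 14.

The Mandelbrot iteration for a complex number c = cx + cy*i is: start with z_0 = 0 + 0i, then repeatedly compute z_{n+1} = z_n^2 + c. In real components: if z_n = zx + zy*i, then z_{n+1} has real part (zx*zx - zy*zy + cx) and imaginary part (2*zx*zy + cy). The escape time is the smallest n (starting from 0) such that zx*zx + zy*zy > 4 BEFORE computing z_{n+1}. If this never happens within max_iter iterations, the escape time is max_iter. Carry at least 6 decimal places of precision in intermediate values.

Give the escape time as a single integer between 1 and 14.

Answer: 4

Derivation:
z_0 = 0 + 0i, c = 0.6280 + 0.3620i
Iter 1: z = 0.6280 + 0.3620i, |z|^2 = 0.5254
Iter 2: z = 0.8913 + 0.8167i, |z|^2 = 1.4614
Iter 3: z = 0.7555 + 1.8179i, |z|^2 = 3.8755
Iter 4: z = -2.1058 + 3.1089i, |z|^2 = 14.0998
Escaped at iteration 4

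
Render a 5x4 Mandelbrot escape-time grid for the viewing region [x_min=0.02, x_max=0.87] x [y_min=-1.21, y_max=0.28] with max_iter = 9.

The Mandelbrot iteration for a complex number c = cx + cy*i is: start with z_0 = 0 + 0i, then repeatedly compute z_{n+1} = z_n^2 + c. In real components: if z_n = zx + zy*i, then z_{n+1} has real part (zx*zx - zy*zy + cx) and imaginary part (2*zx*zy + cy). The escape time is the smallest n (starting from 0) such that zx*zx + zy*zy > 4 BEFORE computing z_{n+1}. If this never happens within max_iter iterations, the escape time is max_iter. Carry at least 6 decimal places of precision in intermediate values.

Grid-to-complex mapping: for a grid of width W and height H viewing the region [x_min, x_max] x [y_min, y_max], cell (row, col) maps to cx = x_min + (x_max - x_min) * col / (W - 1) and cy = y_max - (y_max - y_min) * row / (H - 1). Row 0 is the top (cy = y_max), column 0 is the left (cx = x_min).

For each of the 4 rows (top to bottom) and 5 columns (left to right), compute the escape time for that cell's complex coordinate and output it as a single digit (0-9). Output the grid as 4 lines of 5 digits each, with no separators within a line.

Answer: 99833
99943
96432
32222

Derivation:
(row=0, col=0): c = 0.0200 + 0.2800i → escape time 9
(row=0, col=1): c = 0.2325 + 0.2800i → escape time 9
(row=0, col=2): c = 0.4450 + 0.2800i → escape time 8
(row=0, col=3): c = 0.6575 + 0.2800i → escape time 3
(row=0, col=4): c = 0.8700 + 0.2800i → escape time 3
(row=1, col=0): c = 0.0200 + -0.2167i → escape time 9
(row=1, col=1): c = 0.2325 + -0.2167i → escape time 9
(row=1, col=2): c = 0.4450 + -0.2167i → escape time 9
(row=1, col=3): c = 0.6575 + -0.2167i → escape time 4
(row=1, col=4): c = 0.8700 + -0.2167i → escape time 3
(row=2, col=0): c = 0.0200 + -0.7133i → escape time 9
(row=2, col=1): c = 0.2325 + -0.7133i → escape time 6
(row=2, col=2): c = 0.4450 + -0.7133i → escape time 4
(row=2, col=3): c = 0.6575 + -0.7133i → escape time 3
(row=2, col=4): c = 0.8700 + -0.7133i → escape time 2
(row=3, col=0): c = 0.0200 + -1.2100i → escape time 3
(row=3, col=1): c = 0.2325 + -1.2100i → escape time 2
(row=3, col=2): c = 0.4450 + -1.2100i → escape time 2
(row=3, col=3): c = 0.6575 + -1.2100i → escape time 2
(row=3, col=4): c = 0.8700 + -1.2100i → escape time 2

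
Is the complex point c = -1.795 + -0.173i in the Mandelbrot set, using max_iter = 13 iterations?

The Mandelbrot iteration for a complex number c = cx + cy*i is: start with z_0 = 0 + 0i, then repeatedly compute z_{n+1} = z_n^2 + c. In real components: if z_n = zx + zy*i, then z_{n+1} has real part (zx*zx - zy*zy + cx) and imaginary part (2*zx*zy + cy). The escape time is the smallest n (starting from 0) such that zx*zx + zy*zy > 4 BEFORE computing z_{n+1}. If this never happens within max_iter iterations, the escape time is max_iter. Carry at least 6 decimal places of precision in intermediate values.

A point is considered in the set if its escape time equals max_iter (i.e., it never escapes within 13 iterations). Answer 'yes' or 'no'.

z_0 = 0 + 0i, c = -1.7950 + -0.1730i
Iter 1: z = -1.7950 + -0.1730i, |z|^2 = 3.2520
Iter 2: z = 1.3971 + 0.4481i, |z|^2 = 2.1526
Iter 3: z = -0.0439 + 1.0790i, |z|^2 = 1.1662
Iter 4: z = -2.9573 + -0.2677i, |z|^2 = 8.8173
Escaped at iteration 4

Answer: no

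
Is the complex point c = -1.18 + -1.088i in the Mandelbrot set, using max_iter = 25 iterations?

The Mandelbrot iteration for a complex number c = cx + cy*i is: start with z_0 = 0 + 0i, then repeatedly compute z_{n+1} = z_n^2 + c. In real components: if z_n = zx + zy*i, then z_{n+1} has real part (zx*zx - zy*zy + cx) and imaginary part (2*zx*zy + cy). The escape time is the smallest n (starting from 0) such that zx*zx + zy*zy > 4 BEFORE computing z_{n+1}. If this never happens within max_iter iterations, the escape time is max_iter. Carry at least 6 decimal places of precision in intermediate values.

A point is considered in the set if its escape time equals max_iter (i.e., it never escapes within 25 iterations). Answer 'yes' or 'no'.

z_0 = 0 + 0i, c = -1.1800 + -1.0880i
Iter 1: z = -1.1800 + -1.0880i, |z|^2 = 2.5761
Iter 2: z = -0.9713 + 1.4797i, |z|^2 = 3.1330
Iter 3: z = -2.4259 + -3.9626i, |z|^2 = 21.5871
Escaped at iteration 3

Answer: no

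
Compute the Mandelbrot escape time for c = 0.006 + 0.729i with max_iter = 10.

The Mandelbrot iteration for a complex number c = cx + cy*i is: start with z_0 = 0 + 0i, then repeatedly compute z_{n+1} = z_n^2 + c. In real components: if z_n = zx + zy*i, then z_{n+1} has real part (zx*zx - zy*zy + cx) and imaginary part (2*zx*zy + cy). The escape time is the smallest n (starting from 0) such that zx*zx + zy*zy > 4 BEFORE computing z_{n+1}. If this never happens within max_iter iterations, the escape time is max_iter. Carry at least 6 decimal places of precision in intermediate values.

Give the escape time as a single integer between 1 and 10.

z_0 = 0 + 0i, c = 0.0060 + 0.7290i
Iter 1: z = 0.0060 + 0.7290i, |z|^2 = 0.5315
Iter 2: z = -0.5254 + 0.7377i, |z|^2 = 0.8203
Iter 3: z = -0.2622 + -0.0462i, |z|^2 = 0.0709
Iter 4: z = 0.0726 + 0.7532i, |z|^2 = 0.5727
Iter 5: z = -0.5561 + 0.8384i, |z|^2 = 1.0122
Iter 6: z = -0.3877 + -0.2035i, |z|^2 = 0.1917
Iter 7: z = 0.1149 + 0.8868i, |z|^2 = 0.7996
Iter 8: z = -0.7672 + 0.9327i, |z|^2 = 1.4586
Iter 9: z = -0.2755 + -0.7021i, |z|^2 = 0.5689

Answer: 10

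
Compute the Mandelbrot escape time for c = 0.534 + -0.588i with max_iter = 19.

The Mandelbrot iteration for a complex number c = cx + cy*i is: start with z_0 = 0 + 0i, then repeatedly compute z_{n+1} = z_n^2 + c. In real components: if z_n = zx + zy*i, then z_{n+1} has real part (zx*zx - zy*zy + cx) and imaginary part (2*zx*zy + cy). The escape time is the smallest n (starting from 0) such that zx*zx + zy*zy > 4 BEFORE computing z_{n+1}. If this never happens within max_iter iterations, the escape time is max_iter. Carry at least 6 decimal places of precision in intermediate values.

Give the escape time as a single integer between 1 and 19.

Answer: 4

Derivation:
z_0 = 0 + 0i, c = 0.5340 + -0.5880i
Iter 1: z = 0.5340 + -0.5880i, |z|^2 = 0.6309
Iter 2: z = 0.4734 + -1.2160i, |z|^2 = 1.7027
Iter 3: z = -0.7205 + -1.7393i, |z|^2 = 3.5444
Iter 4: z = -1.9721 + 1.9184i, |z|^2 = 7.5694
Escaped at iteration 4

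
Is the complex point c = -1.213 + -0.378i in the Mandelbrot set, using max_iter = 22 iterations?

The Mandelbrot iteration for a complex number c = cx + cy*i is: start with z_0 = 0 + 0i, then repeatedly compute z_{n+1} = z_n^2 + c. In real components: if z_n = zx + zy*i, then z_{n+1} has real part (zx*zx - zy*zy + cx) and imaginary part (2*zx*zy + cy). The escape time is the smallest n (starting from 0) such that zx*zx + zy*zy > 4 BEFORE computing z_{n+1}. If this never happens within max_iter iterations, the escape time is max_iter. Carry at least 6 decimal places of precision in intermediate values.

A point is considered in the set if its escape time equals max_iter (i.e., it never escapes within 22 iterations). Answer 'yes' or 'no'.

Answer: no

Derivation:
z_0 = 0 + 0i, c = -1.2130 + -0.3780i
Iter 1: z = -1.2130 + -0.3780i, |z|^2 = 1.6143
Iter 2: z = 0.1155 + 0.5390i, |z|^2 = 0.3039
Iter 3: z = -1.4902 + -0.2535i, |z|^2 = 2.2850
Iter 4: z = 0.9435 + 0.3775i, |z|^2 = 1.0327
Iter 5: z = -0.4654 + 0.3344i, |z|^2 = 0.3284
Iter 6: z = -1.1082 + -0.6893i, |z|^2 = 1.7033
Iter 7: z = -0.4599 + 1.1497i, |z|^2 = 1.5333
Iter 8: z = -2.3234 + -1.4355i, |z|^2 = 7.4585
Escaped at iteration 8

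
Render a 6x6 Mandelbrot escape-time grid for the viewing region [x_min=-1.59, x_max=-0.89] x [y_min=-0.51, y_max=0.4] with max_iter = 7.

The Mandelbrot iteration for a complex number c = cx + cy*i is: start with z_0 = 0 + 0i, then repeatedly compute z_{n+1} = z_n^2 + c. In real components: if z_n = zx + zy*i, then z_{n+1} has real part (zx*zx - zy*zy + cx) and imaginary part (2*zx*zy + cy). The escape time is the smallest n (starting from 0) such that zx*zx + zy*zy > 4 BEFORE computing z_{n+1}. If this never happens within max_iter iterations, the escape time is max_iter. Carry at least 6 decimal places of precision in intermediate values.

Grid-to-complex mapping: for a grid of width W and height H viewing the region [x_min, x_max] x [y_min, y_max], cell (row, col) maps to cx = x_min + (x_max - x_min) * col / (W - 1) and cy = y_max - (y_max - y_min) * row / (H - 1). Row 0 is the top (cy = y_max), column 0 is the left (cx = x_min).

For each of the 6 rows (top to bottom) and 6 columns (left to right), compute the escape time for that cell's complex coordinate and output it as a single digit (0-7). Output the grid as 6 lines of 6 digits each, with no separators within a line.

(row=0, col=0): c = -1.5900 + 0.4000i → escape time 4
(row=0, col=1): c = -1.4500 + 0.4000i → escape time 4
(row=0, col=2): c = -1.3100 + 0.4000i → escape time 6
(row=0, col=3): c = -1.1700 + 0.4000i → escape time 7
(row=0, col=4): c = -1.0300 + 0.4000i → escape time 7
(row=0, col=5): c = -0.8900 + 0.4000i → escape time 7
(row=1, col=0): c = -1.5900 + 0.2180i → escape time 5
(row=1, col=1): c = -1.4500 + 0.2180i → escape time 5
(row=1, col=2): c = -1.3100 + 0.2180i → escape time 7
(row=1, col=3): c = -1.1700 + 0.2180i → escape time 7
(row=1, col=4): c = -1.0300 + 0.2180i → escape time 7
(row=1, col=5): c = -0.8900 + 0.2180i → escape time 7
(row=2, col=0): c = -1.5900 + 0.0360i → escape time 7
(row=2, col=1): c = -1.4500 + 0.0360i → escape time 7
(row=2, col=2): c = -1.3100 + 0.0360i → escape time 7
(row=2, col=3): c = -1.1700 + 0.0360i → escape time 7
(row=2, col=4): c = -1.0300 + 0.0360i → escape time 7
(row=2, col=5): c = -0.8900 + 0.0360i → escape time 7
(row=3, col=0): c = -1.5900 + -0.1460i → escape time 5
(row=3, col=1): c = -1.4500 + -0.1460i → escape time 7
(row=3, col=2): c = -1.3100 + -0.1460i → escape time 7
(row=3, col=3): c = -1.1700 + -0.1460i → escape time 7
(row=3, col=4): c = -1.0300 + -0.1460i → escape time 7
(row=3, col=5): c = -0.8900 + -0.1460i → escape time 7
(row=4, col=0): c = -1.5900 + -0.3280i → escape time 4
(row=4, col=1): c = -1.4500 + -0.3280i → escape time 5
(row=4, col=2): c = -1.3100 + -0.3280i → escape time 7
(row=4, col=3): c = -1.1700 + -0.3280i → escape time 7
(row=4, col=4): c = -1.0300 + -0.3280i → escape time 7
(row=4, col=5): c = -0.8900 + -0.3280i → escape time 7
(row=5, col=0): c = -1.5900 + -0.5100i → escape time 3
(row=5, col=1): c = -1.4500 + -0.5100i → escape time 3
(row=5, col=2): c = -1.3100 + -0.5100i → escape time 4
(row=5, col=3): c = -1.1700 + -0.5100i → escape time 5
(row=5, col=4): c = -1.0300 + -0.5100i → escape time 5
(row=5, col=5): c = -0.8900 + -0.5100i → escape time 5

Answer: 446777
557777
777777
577777
457777
334555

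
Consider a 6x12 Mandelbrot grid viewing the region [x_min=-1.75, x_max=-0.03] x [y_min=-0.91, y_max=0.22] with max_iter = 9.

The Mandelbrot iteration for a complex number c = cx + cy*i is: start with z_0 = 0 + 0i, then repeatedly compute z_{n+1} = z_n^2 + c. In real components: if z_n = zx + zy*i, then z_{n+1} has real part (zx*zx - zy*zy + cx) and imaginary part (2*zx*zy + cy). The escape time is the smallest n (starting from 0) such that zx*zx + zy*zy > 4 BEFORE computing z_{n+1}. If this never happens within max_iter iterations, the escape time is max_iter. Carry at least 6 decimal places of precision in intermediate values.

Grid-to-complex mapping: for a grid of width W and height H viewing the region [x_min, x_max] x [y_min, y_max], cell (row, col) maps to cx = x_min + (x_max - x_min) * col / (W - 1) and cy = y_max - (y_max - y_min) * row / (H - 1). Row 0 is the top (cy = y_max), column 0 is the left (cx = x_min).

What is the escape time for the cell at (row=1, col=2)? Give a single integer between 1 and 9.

z_0 = 0 + 0i, c = -1.0620 + 0.1173i
Iter 1: z = -1.0620 + 0.1173i, |z|^2 = 1.1416
Iter 2: z = 0.0521 + -0.1318i, |z|^2 = 0.0201
Iter 3: z = -1.0767 + 0.1035i, |z|^2 = 1.1699
Iter 4: z = 0.0865 + -0.1057i, |z|^2 = 0.0186
Iter 5: z = -1.0657 + 0.0990i, |z|^2 = 1.1455
Iter 6: z = 0.0639 + -0.0937i, |z|^2 = 0.0129
Iter 7: z = -1.0667 + 0.1053i, |z|^2 = 1.1489
Iter 8: z = 0.0648 + -0.1074i, |z|^2 = 0.0157

Answer: 9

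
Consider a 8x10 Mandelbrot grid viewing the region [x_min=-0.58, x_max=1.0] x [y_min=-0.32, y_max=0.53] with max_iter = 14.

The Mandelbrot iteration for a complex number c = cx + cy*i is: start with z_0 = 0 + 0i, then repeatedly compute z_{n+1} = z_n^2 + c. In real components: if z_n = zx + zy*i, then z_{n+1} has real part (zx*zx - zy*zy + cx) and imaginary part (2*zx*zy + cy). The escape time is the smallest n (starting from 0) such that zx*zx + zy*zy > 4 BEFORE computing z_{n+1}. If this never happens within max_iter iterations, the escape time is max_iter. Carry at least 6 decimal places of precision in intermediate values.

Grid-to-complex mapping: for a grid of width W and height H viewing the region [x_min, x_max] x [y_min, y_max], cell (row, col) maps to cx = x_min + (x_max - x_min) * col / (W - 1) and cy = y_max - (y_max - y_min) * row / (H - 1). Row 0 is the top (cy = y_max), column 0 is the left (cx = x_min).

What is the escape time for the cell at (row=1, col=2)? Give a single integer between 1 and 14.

Answer: 14

Derivation:
z_0 = 0 + 0i, c = -0.1286 + 0.4356i
Iter 1: z = -0.1286 + 0.4356i, |z|^2 = 0.2062
Iter 2: z = -0.3017 + 0.3236i, |z|^2 = 0.1957
Iter 3: z = -0.1422 + 0.2403i, |z|^2 = 0.0780
Iter 4: z = -0.1661 + 0.3672i, |z|^2 = 0.1624
Iter 5: z = -0.2358 + 0.3136i, |z|^2 = 0.1539
Iter 6: z = -0.1713 + 0.2877i, |z|^2 = 0.1121
Iter 7: z = -0.1820 + 0.3370i, |z|^2 = 0.1467
Iter 8: z = -0.2090 + 0.3129i, |z|^2 = 0.1416
Iter 9: z = -0.1828 + 0.3047i, |z|^2 = 0.1263
Iter 10: z = -0.1880 + 0.3242i, |z|^2 = 0.1404
Iter 11: z = -0.1983 + 0.3137i, |z|^2 = 0.1377
Iter 12: z = -0.1876 + 0.3112i, |z|^2 = 0.1320
Iter 13: z = -0.1902 + 0.3188i, |z|^2 = 0.1378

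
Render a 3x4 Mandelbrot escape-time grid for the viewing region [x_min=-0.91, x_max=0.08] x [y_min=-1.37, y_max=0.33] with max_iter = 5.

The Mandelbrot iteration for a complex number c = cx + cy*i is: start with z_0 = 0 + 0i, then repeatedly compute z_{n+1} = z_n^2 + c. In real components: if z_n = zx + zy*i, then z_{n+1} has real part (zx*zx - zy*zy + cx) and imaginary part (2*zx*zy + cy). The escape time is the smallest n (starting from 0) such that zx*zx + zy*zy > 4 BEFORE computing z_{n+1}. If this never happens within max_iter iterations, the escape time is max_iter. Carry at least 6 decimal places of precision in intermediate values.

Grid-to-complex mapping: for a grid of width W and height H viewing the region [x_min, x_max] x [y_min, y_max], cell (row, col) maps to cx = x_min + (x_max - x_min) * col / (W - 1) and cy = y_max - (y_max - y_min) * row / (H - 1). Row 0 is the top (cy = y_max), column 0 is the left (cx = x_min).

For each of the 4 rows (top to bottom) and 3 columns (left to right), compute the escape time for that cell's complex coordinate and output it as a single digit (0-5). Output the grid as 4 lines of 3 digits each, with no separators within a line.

(row=0, col=0): c = -0.9100 + 0.3300i → escape time 5
(row=0, col=1): c = -0.4150 + 0.3300i → escape time 5
(row=0, col=2): c = 0.0800 + 0.3300i → escape time 5
(row=1, col=0): c = -0.9100 + -0.2367i → escape time 5
(row=1, col=1): c = -0.4150 + -0.2367i → escape time 5
(row=1, col=2): c = 0.0800 + -0.2367i → escape time 5
(row=2, col=0): c = -0.9100 + -0.8033i → escape time 4
(row=2, col=1): c = -0.4150 + -0.8033i → escape time 5
(row=2, col=2): c = 0.0800 + -0.8033i → escape time 5
(row=3, col=0): c = -0.9100 + -1.3700i → escape time 2
(row=3, col=1): c = -0.4150 + -1.3700i → escape time 2
(row=3, col=2): c = 0.0800 + -1.3700i → escape time 2

Answer: 555
555
455
222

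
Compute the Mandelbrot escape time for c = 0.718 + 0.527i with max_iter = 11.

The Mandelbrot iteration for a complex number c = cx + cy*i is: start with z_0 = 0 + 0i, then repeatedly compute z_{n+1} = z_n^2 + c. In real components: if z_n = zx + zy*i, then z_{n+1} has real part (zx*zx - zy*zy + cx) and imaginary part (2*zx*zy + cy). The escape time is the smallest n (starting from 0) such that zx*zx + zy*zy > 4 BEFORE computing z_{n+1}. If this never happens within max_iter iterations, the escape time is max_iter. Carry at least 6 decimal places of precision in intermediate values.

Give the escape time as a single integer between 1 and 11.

Answer: 3

Derivation:
z_0 = 0 + 0i, c = 0.7180 + 0.5270i
Iter 1: z = 0.7180 + 0.5270i, |z|^2 = 0.7933
Iter 2: z = 0.9558 + 1.2838i, |z|^2 = 2.5616
Iter 3: z = -0.0165 + 2.9810i, |z|^2 = 8.8869
Escaped at iteration 3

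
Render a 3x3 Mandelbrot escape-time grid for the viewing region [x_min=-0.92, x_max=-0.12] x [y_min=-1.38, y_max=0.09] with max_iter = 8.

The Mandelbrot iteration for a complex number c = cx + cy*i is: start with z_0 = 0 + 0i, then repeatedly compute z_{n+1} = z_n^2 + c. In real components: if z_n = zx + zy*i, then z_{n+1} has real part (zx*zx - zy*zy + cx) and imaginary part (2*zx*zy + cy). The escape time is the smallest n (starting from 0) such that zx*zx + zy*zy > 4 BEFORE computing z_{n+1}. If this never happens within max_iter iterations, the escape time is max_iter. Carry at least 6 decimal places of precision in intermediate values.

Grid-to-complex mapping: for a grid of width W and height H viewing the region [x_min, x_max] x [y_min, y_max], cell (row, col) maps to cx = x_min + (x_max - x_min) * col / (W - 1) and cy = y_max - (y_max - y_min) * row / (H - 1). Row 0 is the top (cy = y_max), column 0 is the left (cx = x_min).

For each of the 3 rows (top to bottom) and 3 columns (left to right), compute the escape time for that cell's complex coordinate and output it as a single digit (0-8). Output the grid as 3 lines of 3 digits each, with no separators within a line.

Answer: 888
488
222

Derivation:
(row=0, col=0): c = -0.9200 + 0.0900i → escape time 8
(row=0, col=1): c = -0.5200 + 0.0900i → escape time 8
(row=0, col=2): c = -0.1200 + 0.0900i → escape time 8
(row=1, col=0): c = -0.9200 + -0.6450i → escape time 4
(row=1, col=1): c = -0.5200 + -0.6450i → escape time 8
(row=1, col=2): c = -0.1200 + -0.6450i → escape time 8
(row=2, col=0): c = -0.9200 + -1.3800i → escape time 2
(row=2, col=1): c = -0.5200 + -1.3800i → escape time 2
(row=2, col=2): c = -0.1200 + -1.3800i → escape time 2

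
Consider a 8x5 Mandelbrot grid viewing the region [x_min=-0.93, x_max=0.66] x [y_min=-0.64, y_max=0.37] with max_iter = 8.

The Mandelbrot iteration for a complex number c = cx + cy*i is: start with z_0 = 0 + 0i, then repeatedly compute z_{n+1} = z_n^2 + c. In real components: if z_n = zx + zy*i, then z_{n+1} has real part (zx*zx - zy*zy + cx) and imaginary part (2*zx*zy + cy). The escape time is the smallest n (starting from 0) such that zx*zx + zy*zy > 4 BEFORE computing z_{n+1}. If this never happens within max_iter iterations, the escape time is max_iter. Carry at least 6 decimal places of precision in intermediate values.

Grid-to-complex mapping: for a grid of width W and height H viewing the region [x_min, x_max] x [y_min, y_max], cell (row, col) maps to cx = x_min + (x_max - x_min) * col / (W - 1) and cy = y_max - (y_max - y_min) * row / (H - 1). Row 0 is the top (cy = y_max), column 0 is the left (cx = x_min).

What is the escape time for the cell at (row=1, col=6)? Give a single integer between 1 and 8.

z_0 = 0 + 0i, c = 0.4329 + 0.1175i
Iter 1: z = 0.4329 + 0.1175i, |z|^2 = 0.2012
Iter 2: z = 0.6064 + 0.2192i, |z|^2 = 0.4158
Iter 3: z = 0.7525 + 0.3834i, |z|^2 = 0.7133
Iter 4: z = 0.8522 + 0.6945i, |z|^2 = 1.2086
Iter 5: z = 0.6767 + 1.3012i, |z|^2 = 2.1512
Iter 6: z = -0.8023 + 1.8787i, |z|^2 = 4.1732
Escaped at iteration 6

Answer: 6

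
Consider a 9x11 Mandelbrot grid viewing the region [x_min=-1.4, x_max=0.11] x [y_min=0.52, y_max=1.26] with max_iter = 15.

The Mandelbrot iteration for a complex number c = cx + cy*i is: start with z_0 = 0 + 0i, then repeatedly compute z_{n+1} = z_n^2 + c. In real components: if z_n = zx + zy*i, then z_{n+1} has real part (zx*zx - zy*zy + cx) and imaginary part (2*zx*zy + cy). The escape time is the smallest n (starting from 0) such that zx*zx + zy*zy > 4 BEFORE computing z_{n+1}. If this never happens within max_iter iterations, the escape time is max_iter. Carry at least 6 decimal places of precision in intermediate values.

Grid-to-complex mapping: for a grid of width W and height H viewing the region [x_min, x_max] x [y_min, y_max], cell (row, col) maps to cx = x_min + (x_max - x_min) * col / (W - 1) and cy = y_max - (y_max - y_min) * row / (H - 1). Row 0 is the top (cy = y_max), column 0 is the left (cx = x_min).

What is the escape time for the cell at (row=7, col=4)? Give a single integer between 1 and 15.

z_0 = 0 + 0i, c = -0.6450 + 0.7420i
Iter 1: z = -0.6450 + 0.7420i, |z|^2 = 0.9666
Iter 2: z = -0.7795 + -0.2152i, |z|^2 = 0.6540
Iter 3: z = -0.0836 + 1.0775i, |z|^2 = 1.1680
Iter 4: z = -1.7990 + 0.5618i, |z|^2 = 3.5519
Iter 5: z = 2.2757 + -1.2793i, |z|^2 = 6.8155
Escaped at iteration 5

Answer: 5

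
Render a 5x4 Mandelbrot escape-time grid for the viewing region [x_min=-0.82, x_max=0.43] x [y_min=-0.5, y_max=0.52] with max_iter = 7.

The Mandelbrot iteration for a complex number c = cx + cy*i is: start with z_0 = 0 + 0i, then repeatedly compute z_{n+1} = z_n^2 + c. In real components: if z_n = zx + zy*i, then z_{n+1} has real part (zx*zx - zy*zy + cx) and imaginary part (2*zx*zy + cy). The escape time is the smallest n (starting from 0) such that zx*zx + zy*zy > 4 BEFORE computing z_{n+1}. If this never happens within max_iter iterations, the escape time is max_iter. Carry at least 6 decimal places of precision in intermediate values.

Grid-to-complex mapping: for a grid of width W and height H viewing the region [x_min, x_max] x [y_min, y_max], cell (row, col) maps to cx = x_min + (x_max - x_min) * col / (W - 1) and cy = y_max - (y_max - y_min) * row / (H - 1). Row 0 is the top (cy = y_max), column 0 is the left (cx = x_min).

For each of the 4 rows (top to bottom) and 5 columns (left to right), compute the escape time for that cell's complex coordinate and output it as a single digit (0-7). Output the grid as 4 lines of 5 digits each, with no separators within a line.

(row=0, col=0): c = -0.8200 + 0.5200i → escape time 6
(row=0, col=1): c = -0.5075 + 0.5200i → escape time 7
(row=0, col=2): c = -0.1950 + 0.5200i → escape time 7
(row=0, col=3): c = 0.1175 + 0.5200i → escape time 7
(row=0, col=4): c = 0.4300 + 0.5200i → escape time 6
(row=1, col=0): c = -0.8200 + 0.1800i → escape time 7
(row=1, col=1): c = -0.5075 + 0.1800i → escape time 7
(row=1, col=2): c = -0.1950 + 0.1800i → escape time 7
(row=1, col=3): c = 0.1175 + 0.1800i → escape time 7
(row=1, col=4): c = 0.4300 + 0.1800i → escape time 7
(row=2, col=0): c = -0.8200 + -0.1600i → escape time 7
(row=2, col=1): c = -0.5075 + -0.1600i → escape time 7
(row=2, col=2): c = -0.1950 + -0.1600i → escape time 7
(row=2, col=3): c = 0.1175 + -0.1600i → escape time 7
(row=2, col=4): c = 0.4300 + -0.1600i → escape time 7
(row=3, col=0): c = -0.8200 + -0.5000i → escape time 6
(row=3, col=1): c = -0.5075 + -0.5000i → escape time 7
(row=3, col=2): c = -0.1950 + -0.5000i → escape time 7
(row=3, col=3): c = 0.1175 + -0.5000i → escape time 7
(row=3, col=4): c = 0.4300 + -0.5000i → escape time 6

Answer: 67776
77777
77777
67776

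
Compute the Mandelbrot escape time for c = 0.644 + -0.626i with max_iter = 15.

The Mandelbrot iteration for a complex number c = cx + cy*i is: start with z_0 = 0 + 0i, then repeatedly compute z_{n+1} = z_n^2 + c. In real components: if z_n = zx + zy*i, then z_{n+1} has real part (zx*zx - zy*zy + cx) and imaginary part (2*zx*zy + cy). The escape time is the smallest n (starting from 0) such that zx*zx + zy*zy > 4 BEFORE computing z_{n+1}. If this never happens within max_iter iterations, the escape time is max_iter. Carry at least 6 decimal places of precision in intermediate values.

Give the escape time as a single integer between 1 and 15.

Answer: 3

Derivation:
z_0 = 0 + 0i, c = 0.6440 + -0.6260i
Iter 1: z = 0.6440 + -0.6260i, |z|^2 = 0.8066
Iter 2: z = 0.6669 + -1.4323i, |z|^2 = 2.4962
Iter 3: z = -0.9627 + -2.5363i, |z|^2 = 7.3596
Escaped at iteration 3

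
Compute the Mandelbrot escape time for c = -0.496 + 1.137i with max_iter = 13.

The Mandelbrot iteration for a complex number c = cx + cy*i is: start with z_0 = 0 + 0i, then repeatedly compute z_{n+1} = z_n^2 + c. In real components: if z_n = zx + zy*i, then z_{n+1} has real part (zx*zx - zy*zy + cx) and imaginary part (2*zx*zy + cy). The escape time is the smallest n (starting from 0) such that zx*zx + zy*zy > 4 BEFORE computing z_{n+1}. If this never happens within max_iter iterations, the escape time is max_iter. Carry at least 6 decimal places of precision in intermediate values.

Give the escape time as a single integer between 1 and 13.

Answer: 3

Derivation:
z_0 = 0 + 0i, c = -0.4960 + 1.1370i
Iter 1: z = -0.4960 + 1.1370i, |z|^2 = 1.5388
Iter 2: z = -1.5428 + 0.0091i, |z|^2 = 2.3802
Iter 3: z = 1.8840 + 1.1089i, |z|^2 = 4.7792
Escaped at iteration 3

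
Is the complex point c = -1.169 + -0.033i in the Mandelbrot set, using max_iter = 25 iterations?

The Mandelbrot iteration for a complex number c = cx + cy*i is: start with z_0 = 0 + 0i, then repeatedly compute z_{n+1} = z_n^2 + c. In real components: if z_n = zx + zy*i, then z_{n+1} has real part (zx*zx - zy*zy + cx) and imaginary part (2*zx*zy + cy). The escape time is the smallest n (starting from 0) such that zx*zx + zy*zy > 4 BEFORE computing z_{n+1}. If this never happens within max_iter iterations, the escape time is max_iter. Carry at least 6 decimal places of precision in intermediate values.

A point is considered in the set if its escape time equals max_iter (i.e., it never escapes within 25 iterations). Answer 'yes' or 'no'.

Answer: yes

Derivation:
z_0 = 0 + 0i, c = -1.1690 + -0.0330i
Iter 1: z = -1.1690 + -0.0330i, |z|^2 = 1.3677
Iter 2: z = 0.1965 + 0.0442i, |z|^2 = 0.0406
Iter 3: z = -1.1323 + -0.0156i, |z|^2 = 1.2825
Iter 4: z = 0.1130 + 0.0024i, |z|^2 = 0.0128
Iter 5: z = -1.1562 + -0.0324i, |z|^2 = 1.3380
Iter 6: z = 0.1668 + 0.0420i, |z|^2 = 0.0296
Iter 7: z = -1.1429 + -0.0190i, |z|^2 = 1.3066
Iter 8: z = 0.1369 + 0.0104i, |z|^2 = 0.0189
Iter 9: z = -1.1504 + -0.0302i, |z|^2 = 1.3242
Iter 10: z = 0.1534 + 0.0364i, |z|^2 = 0.0249
Iter 11: z = -1.1468 + -0.0218i, |z|^2 = 1.3156
Iter 12: z = 0.1456 + 0.0171i, |z|^2 = 0.0215
Iter 13: z = -1.1481 + -0.0280i, |z|^2 = 1.3189
Iter 14: z = 0.1483 + 0.0314i, |z|^2 = 0.0230
Iter 15: z = -1.1480 + -0.0237i, |z|^2 = 1.3184
Iter 16: z = 0.1483 + 0.0214i, |z|^2 = 0.0225
Iter 17: z = -1.1475 + -0.0266i, |z|^2 = 1.3174
Iter 18: z = 0.1470 + 0.0282i, |z|^2 = 0.0224
Iter 19: z = -1.1482 + -0.0247i, |z|^2 = 1.3190
Iter 20: z = 0.1487 + 0.0238i, |z|^2 = 0.0227
Iter 21: z = -1.1474 + -0.0259i, |z|^2 = 1.3173
Iter 22: z = 0.1469 + 0.0265i, |z|^2 = 0.0223
Iter 23: z = -1.1481 + -0.0252i, |z|^2 = 1.3188
Iter 24: z = 0.1485 + 0.0249i, |z|^2 = 0.0227
Did not escape in 25 iterations → in set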